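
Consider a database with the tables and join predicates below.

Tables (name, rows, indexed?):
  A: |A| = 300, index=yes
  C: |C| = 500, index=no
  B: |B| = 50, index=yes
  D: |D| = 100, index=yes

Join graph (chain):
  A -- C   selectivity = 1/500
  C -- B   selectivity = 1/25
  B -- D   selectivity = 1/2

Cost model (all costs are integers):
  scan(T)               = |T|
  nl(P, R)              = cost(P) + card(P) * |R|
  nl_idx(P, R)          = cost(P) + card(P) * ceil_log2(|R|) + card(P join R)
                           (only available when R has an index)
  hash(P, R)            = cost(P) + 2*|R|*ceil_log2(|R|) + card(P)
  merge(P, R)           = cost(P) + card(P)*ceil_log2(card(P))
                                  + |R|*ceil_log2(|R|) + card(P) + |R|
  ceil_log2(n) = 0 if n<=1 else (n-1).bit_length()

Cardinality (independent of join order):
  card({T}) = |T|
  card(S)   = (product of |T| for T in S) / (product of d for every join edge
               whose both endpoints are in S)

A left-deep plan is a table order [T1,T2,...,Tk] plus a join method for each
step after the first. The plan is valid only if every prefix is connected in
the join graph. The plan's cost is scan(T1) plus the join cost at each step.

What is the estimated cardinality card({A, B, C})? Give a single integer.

600

Tables in S: A(300), B(50), C(500)
Edges inside S: A-C(d=500), C-B(d=25)
numerator = 300 * 50 * 500 = 7500000
denominator = 500 * 25 = 12500
card(S) = 7500000 / 12500 = 600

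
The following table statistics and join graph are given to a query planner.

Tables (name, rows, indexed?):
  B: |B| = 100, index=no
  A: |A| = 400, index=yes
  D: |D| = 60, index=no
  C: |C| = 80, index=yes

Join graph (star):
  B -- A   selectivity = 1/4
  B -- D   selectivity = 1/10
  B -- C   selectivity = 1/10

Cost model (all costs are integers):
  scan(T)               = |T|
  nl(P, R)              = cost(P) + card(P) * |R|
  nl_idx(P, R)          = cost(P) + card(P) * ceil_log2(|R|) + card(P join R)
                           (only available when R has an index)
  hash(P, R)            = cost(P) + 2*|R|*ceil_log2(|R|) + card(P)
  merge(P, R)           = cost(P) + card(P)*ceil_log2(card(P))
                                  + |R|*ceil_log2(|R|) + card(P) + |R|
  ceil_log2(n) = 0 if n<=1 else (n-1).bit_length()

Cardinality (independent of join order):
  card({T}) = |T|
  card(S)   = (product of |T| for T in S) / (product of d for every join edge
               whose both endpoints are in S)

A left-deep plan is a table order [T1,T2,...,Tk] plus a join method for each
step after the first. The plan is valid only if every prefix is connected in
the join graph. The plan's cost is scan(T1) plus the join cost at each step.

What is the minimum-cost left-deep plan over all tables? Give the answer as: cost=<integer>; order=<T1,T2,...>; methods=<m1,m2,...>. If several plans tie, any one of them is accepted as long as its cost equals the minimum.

cost=14640; order=B,D,C,A; methods=hash,hash,hash

Selinger DP (subsets sized 1..n):
  {B}: scan cost=100, card=100
  {A}: scan cost=400, card=400
  {D}: scan cost=60, card=60
  {C}: scan cost=80, card=80
  {AB}: card=10000; try (B,hash)→2200, (A,merge)→4900, (B,merge)→5200, (A,hash)→7400, (A,nl_idx)→11000, (A,nl)→40100 …(+1); best=2200 via (B,hash)
  {BD}: card=600; try (D,hash)→920, (B,merge)→1280, (D,merge)→1320, (B,hash)→1520, (B,nl)→6060, (D,nl)→6100; best=920 via (D,hash)
  {BC}: card=800; try (C,hash)→1320, (B,merge)→1520, (C,merge)→1540, (B,hash)→1560, (C,nl_idx)→1600, (B,nl)→8080 …(+1); best=1320 via (C,hash)
  {ABD}: card=60000; try (A,hash)→8720, (A,merge)→11520, (D,hash)→12920, (A,nl_idx)→66320, (D,merge)→152620, (A,nl)→240920 …(+1); best=8720 via (A,hash)
  {ABC}: card=80000; try (A,hash)→9320, (C,hash)→13320, (A,merge)→14120, (A,nl_idx)→88520, (C,nl_idx)→152200, (C,merge)→152840 …(+2); best=9320 via (A,hash)
  {BCD}: card=4800; try (C,hash)→2640, (D,hash)→2840, (C,merge)→8160, (C,nl_idx)→9920, (D,merge)→10540, (C,nl)→48920 …(+1); best=2640 via (C,hash)
  {ABCD}: card=480000; try (A,hash)→14640, (C,hash)→69840, (A,merge)→73840, (D,hash)→90040, (A,nl_idx)→525840, (C,nl_idx)→908720 …(+5); best=14640 via (A,hash)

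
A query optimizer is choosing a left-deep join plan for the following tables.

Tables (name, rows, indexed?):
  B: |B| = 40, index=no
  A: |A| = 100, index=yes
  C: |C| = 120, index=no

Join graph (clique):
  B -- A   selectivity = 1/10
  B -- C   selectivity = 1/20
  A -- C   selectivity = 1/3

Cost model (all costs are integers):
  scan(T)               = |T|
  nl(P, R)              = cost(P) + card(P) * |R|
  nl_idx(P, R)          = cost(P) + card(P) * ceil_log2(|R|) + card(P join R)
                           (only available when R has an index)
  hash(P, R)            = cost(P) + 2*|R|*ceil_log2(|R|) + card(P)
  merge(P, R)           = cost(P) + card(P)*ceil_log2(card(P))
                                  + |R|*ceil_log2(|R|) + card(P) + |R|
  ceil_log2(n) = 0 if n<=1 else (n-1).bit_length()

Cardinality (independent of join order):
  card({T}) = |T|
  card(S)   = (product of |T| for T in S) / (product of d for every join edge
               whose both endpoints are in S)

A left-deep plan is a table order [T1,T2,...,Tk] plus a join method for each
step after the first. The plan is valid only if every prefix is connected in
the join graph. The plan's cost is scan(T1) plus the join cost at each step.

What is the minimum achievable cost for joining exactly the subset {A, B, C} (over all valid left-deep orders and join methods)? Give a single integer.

Selinger DP over subsets of {A,B,C}:
  {B}: scan cost=40, card=40
  {A}: scan cost=100, card=100
  {C}: scan cost=120, card=120
  {AB}: card=400; try (B,hash)→680, (A,nl_idx)→720, (A,merge)→1120, (B,merge)→1180, (A,hash)→1480, (A,nl)→4040 …(+1); best=680 via (B,hash)
  {BC}: card=240; try (B,hash)→720, (C,merge)→1280, (B,merge)→1360, (C,hash)→1760, (C,nl)→4840, (B,nl)→4920; best=720 via (B,hash)
  {AC}: card=4000; try (A,hash)→1640, (C,merge)→1860, (C,hash)→1880, (A,merge)→1880, (A,nl_idx)→4960, (C,nl)→12100 …(+1); best=1640 via (A,hash)
  {ABC}: card=800; try (A,hash)→2360, (C,hash)→2760, (A,nl_idx)→3200, (A,merge)→3680, (C,merge)→5640, (B,hash)→6120 …(+4); best=2360 via (A,hash)

2360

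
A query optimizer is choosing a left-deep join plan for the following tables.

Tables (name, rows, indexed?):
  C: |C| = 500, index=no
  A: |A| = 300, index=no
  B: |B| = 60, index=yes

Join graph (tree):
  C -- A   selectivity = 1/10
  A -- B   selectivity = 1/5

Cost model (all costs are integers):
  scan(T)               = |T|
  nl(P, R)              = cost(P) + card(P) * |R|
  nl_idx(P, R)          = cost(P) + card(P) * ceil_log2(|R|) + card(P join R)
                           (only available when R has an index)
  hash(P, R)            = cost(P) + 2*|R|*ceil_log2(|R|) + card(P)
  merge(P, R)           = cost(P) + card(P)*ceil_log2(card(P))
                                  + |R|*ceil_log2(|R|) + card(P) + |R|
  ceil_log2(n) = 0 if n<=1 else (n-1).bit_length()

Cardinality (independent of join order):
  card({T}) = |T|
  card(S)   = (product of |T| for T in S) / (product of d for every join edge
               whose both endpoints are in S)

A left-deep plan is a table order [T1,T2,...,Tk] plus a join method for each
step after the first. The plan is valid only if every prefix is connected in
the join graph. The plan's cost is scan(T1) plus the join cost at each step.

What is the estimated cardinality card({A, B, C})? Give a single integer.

Tables in S: A(300), B(60), C(500)
Edges inside S: C-A(d=10), A-B(d=5)
numerator = 300 * 60 * 500 = 9000000
denominator = 10 * 5 = 50
card(S) = 9000000 / 50 = 180000

180000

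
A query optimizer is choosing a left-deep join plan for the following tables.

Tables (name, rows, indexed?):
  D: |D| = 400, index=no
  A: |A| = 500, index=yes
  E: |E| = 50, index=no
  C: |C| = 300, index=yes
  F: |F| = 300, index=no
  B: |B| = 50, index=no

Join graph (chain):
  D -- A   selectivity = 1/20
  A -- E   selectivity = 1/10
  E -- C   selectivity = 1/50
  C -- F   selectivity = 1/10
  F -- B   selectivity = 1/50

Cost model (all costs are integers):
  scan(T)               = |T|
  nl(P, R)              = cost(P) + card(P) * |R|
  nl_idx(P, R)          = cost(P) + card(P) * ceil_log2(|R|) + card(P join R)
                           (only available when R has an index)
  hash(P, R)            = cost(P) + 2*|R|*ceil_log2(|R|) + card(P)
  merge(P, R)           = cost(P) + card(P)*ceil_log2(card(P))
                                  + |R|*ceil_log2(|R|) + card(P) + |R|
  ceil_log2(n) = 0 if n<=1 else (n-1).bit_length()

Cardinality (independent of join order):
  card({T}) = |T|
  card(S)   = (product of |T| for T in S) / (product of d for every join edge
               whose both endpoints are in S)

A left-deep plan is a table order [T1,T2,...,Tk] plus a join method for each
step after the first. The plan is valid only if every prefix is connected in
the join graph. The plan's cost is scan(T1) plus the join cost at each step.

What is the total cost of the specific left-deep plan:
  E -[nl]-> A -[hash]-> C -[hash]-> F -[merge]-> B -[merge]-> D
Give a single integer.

18057700

step 1: scan E: cost=50, card=50
step 2: join A via nl
    card(P join A) = 50*500/(10) = 2500
    cost = 50 + 50*500 = 25050
step 3: join C via hash
    card(P join C) = 2500*300/(50) = 15000
    cost = 25050 + 2*300*9 + 2500 = 32950
step 4: join F via hash
    card(P join F) = 15000*300/(10) = 450000
    cost = 32950 + 2*300*9 + 15000 = 53350
step 5: join B via merge
    card(P join B) = 450000*50/(50) = 450000
    cost = 53350 + 450000*19 + 50*6 + 450000 + 50 = 9053700
step 6: join D via merge
    card(P join D) = 450000*400/(20) = 9000000
    cost = 9053700 + 450000*19 + 400*9 + 450000 + 400 = 18057700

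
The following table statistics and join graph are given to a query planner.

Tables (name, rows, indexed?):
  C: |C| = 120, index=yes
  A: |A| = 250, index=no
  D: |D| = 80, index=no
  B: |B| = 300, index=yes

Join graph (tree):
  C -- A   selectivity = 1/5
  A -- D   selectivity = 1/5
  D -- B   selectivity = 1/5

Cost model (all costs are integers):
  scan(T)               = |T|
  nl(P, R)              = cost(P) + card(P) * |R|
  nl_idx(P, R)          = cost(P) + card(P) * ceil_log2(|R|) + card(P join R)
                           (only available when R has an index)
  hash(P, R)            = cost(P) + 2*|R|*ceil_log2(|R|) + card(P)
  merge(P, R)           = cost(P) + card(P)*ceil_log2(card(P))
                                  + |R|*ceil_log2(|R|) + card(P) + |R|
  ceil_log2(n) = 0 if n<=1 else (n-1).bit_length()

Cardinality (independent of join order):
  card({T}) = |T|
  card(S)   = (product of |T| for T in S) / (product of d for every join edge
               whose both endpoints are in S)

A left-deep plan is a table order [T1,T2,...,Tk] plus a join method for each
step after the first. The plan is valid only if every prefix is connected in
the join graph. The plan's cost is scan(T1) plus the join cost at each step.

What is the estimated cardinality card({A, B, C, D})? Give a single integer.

Tables in S: A(250), B(300), C(120), D(80)
Edges inside S: C-A(d=5), A-D(d=5), D-B(d=5)
numerator = 250 * 300 * 120 * 80 = 720000000
denominator = 5 * 5 * 5 = 125
card(S) = 720000000 / 125 = 5760000

5760000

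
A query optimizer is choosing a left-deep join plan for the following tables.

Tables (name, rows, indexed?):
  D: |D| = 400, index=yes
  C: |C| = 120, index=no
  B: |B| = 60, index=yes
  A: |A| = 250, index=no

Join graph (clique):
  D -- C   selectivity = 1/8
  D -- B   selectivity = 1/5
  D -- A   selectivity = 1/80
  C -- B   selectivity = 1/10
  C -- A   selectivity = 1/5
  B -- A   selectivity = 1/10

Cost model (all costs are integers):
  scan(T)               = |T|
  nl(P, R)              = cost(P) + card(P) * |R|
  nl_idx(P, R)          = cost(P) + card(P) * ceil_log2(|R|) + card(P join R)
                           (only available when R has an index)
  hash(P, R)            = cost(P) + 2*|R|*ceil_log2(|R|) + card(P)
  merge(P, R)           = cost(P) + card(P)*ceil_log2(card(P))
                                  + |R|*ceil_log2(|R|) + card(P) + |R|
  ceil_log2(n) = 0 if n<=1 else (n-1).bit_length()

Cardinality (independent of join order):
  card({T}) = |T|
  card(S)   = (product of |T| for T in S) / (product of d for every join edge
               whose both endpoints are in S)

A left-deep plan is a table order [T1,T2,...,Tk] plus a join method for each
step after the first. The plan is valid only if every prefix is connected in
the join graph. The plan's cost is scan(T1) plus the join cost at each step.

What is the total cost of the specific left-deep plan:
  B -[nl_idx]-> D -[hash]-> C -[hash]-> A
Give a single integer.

step 1: scan B: cost=60, card=60
step 2: join D via nl_idx
    card(P join D) = 60*400/(5) = 4800
    cost = 60 + 60*9 + 4800 = 5400
step 3: join C via hash
    card(P join C) = 4800*120/(8*10) = 7200
    cost = 5400 + 2*120*7 + 4800 = 11880
step 4: join A via hash
    card(P join A) = 7200*250/(80*5*10) = 450
    cost = 11880 + 2*250*8 + 7200 = 23080

23080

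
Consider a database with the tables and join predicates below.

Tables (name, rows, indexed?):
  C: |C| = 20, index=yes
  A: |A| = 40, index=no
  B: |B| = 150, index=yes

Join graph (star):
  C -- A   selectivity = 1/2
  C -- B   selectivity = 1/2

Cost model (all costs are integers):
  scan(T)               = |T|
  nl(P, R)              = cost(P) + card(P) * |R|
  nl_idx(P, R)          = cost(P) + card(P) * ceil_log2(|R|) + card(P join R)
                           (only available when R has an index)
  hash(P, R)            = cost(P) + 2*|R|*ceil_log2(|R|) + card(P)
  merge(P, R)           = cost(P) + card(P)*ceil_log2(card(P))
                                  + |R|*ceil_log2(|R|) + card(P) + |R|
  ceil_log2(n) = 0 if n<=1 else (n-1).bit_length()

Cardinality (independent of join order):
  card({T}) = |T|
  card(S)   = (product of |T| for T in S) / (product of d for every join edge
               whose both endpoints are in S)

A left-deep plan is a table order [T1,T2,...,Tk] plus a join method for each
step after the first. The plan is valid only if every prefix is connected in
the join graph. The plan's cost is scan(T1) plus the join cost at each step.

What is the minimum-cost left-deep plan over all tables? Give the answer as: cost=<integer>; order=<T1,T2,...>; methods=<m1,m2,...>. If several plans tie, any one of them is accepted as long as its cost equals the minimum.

Selinger DP (subsets sized 1..n):
  {C}: scan cost=20, card=20
  {A}: scan cost=40, card=40
  {B}: scan cost=150, card=150
  {AC}: card=400; try (C,hash)→280, (A,merge)→420, (C,merge)→440, (A,hash)→520, (C,nl_idx)→640, (A,nl)→820 …(+1); best=280 via (C,hash)
  {BC}: card=1500; try (C,hash)→500, (B,merge)→1490, (C,merge)→1620, (B,nl_idx)→1680, (C,nl_idx)→2400, (B,hash)→2440 …(+2); best=500 via (C,hash)
  {ABC}: card=30000; try (A,hash)→2480, (B,hash)→3080, (B,merge)→5630, (A,merge)→18780, (B,nl_idx)→33480, (B,nl)→60280 …(+1); best=2480 via (A,hash)

cost=2480; order=B,C,A; methods=hash,hash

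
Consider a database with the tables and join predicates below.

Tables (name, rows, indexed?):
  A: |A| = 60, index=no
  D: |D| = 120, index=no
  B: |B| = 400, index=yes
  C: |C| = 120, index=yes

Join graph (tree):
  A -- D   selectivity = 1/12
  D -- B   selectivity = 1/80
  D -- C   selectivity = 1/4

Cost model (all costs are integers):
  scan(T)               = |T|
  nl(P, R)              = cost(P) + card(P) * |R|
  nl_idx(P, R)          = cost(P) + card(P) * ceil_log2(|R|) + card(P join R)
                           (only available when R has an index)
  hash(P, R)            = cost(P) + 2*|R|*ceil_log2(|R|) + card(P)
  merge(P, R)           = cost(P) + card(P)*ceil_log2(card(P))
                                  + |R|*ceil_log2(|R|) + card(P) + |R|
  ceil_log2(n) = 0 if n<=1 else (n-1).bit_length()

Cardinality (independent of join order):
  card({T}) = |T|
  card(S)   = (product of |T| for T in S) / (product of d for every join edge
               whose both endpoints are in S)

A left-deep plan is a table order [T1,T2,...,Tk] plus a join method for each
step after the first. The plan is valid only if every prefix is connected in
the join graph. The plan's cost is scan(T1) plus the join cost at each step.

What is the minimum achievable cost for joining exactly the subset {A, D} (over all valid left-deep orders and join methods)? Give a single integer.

Selinger DP over subsets of {A,D}:
  {A}: scan cost=60, card=60
  {D}: scan cost=120, card=120
  {AD}: card=600; try (A,hash)→960, (D,merge)→1440, (A,merge)→1500, (D,hash)→1800, (D,nl)→7260, (A,nl)→7320; best=960 via (A,hash)

960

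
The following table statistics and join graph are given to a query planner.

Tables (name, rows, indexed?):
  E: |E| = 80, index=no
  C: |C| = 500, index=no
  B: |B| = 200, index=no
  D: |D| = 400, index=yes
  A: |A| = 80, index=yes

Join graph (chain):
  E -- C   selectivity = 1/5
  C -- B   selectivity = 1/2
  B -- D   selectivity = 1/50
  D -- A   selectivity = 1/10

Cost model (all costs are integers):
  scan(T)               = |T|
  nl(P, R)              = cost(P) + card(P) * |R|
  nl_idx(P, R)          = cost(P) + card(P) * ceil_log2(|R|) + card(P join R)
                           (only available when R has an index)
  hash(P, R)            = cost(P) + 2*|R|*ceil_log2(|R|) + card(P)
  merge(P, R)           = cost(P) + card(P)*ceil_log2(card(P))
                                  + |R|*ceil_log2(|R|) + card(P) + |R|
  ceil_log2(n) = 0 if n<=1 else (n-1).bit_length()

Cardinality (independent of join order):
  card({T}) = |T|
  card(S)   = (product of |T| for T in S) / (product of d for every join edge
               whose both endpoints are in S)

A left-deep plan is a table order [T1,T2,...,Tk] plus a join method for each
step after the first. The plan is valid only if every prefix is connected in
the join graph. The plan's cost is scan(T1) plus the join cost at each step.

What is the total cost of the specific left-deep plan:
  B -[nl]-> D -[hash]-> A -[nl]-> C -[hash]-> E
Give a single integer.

step 1: scan B: cost=200, card=200
step 2: join D via nl
    card(P join D) = 200*400/(50) = 1600
    cost = 200 + 200*400 = 80200
step 3: join A via hash
    card(P join A) = 1600*80/(10) = 12800
    cost = 80200 + 2*80*7 + 1600 = 82920
step 4: join C via nl
    card(P join C) = 12800*500/(2) = 3200000
    cost = 82920 + 12800*500 = 6482920
step 5: join E via hash
    card(P join E) = 3200000*80/(5) = 51200000
    cost = 6482920 + 2*80*7 + 3200000 = 9684040

9684040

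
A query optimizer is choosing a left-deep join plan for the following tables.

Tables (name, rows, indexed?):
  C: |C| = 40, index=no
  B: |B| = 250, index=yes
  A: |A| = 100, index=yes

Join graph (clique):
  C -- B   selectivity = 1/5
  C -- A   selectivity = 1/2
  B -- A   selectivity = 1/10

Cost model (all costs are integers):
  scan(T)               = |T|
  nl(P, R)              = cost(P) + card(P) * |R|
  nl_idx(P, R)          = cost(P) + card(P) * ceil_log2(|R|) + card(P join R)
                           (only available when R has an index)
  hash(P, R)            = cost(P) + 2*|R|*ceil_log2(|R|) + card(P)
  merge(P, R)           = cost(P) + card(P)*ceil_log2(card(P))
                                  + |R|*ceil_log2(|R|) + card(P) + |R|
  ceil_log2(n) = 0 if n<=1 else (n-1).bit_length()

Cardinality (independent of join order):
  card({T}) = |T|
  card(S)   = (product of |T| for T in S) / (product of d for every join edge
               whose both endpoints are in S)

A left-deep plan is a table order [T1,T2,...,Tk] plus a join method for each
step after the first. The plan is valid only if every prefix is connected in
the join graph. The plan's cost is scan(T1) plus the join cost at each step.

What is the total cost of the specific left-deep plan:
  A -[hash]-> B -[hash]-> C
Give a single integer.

7180

step 1: scan A: cost=100, card=100
step 2: join B via hash
    card(P join B) = 100*250/(10) = 2500
    cost = 100 + 2*250*8 + 100 = 4200
step 3: join C via hash
    card(P join C) = 2500*40/(5*2) = 10000
    cost = 4200 + 2*40*6 + 2500 = 7180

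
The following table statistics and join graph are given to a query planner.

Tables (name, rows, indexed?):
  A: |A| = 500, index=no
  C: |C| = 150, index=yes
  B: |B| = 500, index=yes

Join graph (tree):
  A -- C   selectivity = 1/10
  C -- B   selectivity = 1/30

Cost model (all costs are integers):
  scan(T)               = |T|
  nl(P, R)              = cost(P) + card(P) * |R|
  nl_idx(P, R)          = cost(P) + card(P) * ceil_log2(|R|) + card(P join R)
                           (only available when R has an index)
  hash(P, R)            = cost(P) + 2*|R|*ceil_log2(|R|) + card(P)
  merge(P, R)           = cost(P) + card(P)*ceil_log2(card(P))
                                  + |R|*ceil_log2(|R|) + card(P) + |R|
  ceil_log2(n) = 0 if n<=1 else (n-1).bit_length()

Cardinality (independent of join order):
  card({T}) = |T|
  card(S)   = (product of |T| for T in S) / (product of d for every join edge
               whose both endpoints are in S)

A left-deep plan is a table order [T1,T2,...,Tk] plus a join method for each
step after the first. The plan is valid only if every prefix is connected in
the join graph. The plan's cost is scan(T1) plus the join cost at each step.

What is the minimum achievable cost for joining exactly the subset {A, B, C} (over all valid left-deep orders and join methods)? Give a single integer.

Selinger DP over subsets of {A,B,C}:
  {A}: scan cost=500, card=500
  {C}: scan cost=150, card=150
  {B}: scan cost=500, card=500
  {AC}: card=7500; try (C,hash)→3400, (A,merge)→6500, (C,merge)→6850, (A,hash)→9300, (C,nl_idx)→12000, (A,nl)→75150 …(+1); best=3400 via (C,hash)
  {BC}: card=2500; try (C,hash)→3400, (B,nl_idx)→4000, (B,merge)→6500, (C,merge)→6850, (C,nl_idx)→7000, (B,hash)→9300 …(+2); best=3400 via (C,hash)
  {ABC}: card=125000; try (A,hash)→14900, (B,hash)→19900, (A,merge)→40900, (B,merge)→113400, (B,nl_idx)→195900, (A,nl)→1253400 …(+1); best=14900 via (A,hash)

14900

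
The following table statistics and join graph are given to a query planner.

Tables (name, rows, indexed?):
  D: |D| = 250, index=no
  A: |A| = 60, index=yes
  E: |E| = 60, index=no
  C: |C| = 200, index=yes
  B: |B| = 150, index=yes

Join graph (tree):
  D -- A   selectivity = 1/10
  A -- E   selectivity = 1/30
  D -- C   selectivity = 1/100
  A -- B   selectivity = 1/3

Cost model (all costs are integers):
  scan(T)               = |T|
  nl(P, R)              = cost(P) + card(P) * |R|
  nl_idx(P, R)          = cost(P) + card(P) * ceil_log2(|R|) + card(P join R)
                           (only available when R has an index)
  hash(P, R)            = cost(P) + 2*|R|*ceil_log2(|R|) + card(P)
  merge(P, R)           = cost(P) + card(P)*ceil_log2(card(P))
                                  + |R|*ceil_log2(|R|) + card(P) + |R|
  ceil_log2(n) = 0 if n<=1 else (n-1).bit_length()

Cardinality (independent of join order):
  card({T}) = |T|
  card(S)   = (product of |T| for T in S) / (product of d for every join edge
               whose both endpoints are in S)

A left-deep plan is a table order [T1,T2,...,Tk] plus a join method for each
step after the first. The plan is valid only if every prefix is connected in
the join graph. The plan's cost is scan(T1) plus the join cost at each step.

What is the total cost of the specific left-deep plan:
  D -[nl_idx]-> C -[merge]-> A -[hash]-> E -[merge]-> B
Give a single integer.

97240

step 1: scan D: cost=250, card=250
step 2: join C via nl_idx
    card(P join C) = 250*200/(100) = 500
    cost = 250 + 250*8 + 500 = 2750
step 3: join A via merge
    card(P join A) = 500*60/(10) = 3000
    cost = 2750 + 500*9 + 60*6 + 500 + 60 = 8170
step 4: join E via hash
    card(P join E) = 3000*60/(30) = 6000
    cost = 8170 + 2*60*6 + 3000 = 11890
step 5: join B via merge
    card(P join B) = 6000*150/(3) = 300000
    cost = 11890 + 6000*13 + 150*8 + 6000 + 150 = 97240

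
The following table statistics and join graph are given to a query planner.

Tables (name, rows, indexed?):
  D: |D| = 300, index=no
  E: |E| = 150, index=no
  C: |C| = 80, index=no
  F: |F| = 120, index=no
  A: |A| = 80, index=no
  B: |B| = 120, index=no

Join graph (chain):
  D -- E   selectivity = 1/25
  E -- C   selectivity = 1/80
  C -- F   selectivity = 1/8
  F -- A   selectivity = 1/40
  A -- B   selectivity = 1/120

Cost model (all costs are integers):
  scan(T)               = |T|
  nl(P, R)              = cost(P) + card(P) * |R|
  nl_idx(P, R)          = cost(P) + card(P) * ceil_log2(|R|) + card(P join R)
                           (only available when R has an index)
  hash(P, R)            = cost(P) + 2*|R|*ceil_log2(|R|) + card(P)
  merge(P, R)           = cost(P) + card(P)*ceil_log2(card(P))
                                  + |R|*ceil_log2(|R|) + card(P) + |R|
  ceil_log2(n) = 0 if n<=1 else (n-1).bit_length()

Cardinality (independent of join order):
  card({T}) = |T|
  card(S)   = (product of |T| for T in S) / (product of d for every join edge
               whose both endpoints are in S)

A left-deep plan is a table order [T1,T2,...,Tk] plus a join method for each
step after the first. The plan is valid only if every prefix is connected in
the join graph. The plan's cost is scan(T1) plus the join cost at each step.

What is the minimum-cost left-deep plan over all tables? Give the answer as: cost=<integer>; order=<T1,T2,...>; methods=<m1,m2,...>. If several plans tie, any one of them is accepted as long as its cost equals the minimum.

Selinger DP (subsets sized 1..n):
  {D}: scan cost=300, card=300
  {E}: scan cost=150, card=150
  {C}: scan cost=80, card=80
  {F}: scan cost=120, card=120
  {A}: scan cost=80, card=80
  {B}: scan cost=120, card=120
  {DE}: card=1800; try (E,hash)→3000, (D,merge)→4500, (E,merge)→4650, (D,hash)→5700, (D,nl)→45150, (E,nl)→45300; best=3000 via (E,hash)
  {CE}: card=150; try (C,hash)→1420, (E,merge)→2070, (C,merge)→2140, (E,hash)→2560, (E,nl)→12080, (C,nl)→12150; best=1420 via (C,hash)
  {CF}: card=1200; try (C,hash)→1360, (F,merge)→1680, (C,merge)→1720, (F,hash)→1840, (F,nl)→9680, (C,nl)→9720; best=1360 via (C,hash)
  {AF}: card=240; try (A,hash)→1360, (F,merge)→1680, (A,merge)→1720, (F,hash)→1840, (F,nl)→9680, (A,nl)→9720; best=1360 via (A,hash)
  {AB}: card=80; try (A,hash)→1360, (B,merge)→1680, (A,merge)→1720, (B,hash)→1840, (B,nl)→9680, (A,nl)→9720; best=1360 via (A,hash)
  {CDE}: card=1800; try (D,merge)→5770, (C,hash)→5920, (D,hash)→6970, (C,merge)→25240, (D,nl)→46420, (C,nl)→147000; best=5770 via (D,merge)
  {CEF}: card=2250; try (F,hash)→3250, (F,merge)→3730, (E,hash)→4960, (E,merge)→17110, (F,nl)→19420, (E,nl)→181360; best=3250 via (F,hash)
  {ACF}: card=2400; try (C,hash)→2720, (A,hash)→3680, (C,merge)→4160, (A,merge)→16400, (C,nl)→20560, (A,nl)→97360; best=2720 via (C,hash)
  {ABF}: card=240; try (F,merge)→2960, (F,hash)→3120, (B,hash)→3280, (B,merge)→4480, (F,nl)→10960, (B,nl)→30160; best=2960 via (F,merge)
  {CDEF}: card=27000; try (F,hash)→9250, (D,hash)→10900, (F,merge)→28330, (D,merge)→35500, (F,nl)→221770, (D,nl)→678250; best=9250 via (F,hash)
  {ACEF}: card=4500; try (A,hash)→6620, (E,hash)→7520, (A,merge)→33140, (E,merge)→35270, (A,nl)→183250, (E,nl)→362720; best=6620 via (A,hash)
  {ABCF}: card=2400; try (C,hash)→4320, (C,merge)→5760, (B,hash)→6800, (C,nl)→22160, (B,merge)→34880, (B,nl)→290720; best=4320 via (C,hash)
  {ACDEF}: card=54000; try (D,hash)→16520, (A,hash)→37370, (D,merge)→72620, (A,merge)→441890, (D,nl)→1356620, (A,nl)→2169250; best=16520 via (D,hash)
  {ABCEF}: card=4500; try (E,hash)→9120, (B,hash)→12800, (E,merge)→36870, (B,merge)→70580, (E,nl)→364320, (B,nl)→546620; best=9120 via (E,hash)
  {ABCDEF}: card=54000; try (D,hash)→19020, (B,hash)→72200, (D,merge)→75120, (B,merge)→935480, (D,nl)→1359120, (B,nl)→6496520; best=19020 via (D,hash)

cost=19020; order=B,A,F,C,E,D; methods=hash,merge,hash,hash,hash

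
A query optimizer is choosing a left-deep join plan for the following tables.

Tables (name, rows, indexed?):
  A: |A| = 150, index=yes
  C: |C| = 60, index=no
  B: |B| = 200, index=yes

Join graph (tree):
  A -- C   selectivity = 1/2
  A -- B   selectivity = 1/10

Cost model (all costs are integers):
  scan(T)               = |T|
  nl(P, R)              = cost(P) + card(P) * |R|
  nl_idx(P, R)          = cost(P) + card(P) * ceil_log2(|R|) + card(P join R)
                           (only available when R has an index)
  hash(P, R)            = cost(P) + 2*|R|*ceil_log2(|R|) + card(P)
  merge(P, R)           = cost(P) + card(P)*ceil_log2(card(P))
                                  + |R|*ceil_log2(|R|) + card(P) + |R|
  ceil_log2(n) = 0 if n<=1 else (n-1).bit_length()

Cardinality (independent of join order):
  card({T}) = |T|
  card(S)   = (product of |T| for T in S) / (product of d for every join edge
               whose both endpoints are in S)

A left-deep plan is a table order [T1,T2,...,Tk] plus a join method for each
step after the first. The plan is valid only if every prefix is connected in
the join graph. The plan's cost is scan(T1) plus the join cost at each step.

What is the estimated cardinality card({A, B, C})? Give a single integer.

90000

Tables in S: A(150), B(200), C(60)
Edges inside S: A-C(d=2), A-B(d=10)
numerator = 150 * 200 * 60 = 1800000
denominator = 2 * 10 = 20
card(S) = 1800000 / 20 = 90000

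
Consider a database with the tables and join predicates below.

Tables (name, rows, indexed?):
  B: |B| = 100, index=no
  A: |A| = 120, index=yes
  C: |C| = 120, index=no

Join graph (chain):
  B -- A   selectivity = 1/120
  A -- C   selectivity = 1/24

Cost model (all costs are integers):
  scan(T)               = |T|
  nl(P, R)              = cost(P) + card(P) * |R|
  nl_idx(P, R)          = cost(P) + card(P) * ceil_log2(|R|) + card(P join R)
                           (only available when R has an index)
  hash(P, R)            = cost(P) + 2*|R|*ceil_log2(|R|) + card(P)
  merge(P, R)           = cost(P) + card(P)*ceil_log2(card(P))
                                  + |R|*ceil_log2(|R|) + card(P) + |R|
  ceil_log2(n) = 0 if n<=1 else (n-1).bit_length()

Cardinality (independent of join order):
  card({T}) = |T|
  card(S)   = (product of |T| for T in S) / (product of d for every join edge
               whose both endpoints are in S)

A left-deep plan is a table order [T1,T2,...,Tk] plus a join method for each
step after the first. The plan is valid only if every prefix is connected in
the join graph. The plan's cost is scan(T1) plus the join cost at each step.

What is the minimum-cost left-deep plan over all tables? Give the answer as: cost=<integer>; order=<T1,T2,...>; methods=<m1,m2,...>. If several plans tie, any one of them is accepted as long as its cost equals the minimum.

cost=2660; order=B,A,C; methods=nl_idx,merge

Selinger DP (subsets sized 1..n):
  {B}: scan cost=100, card=100
  {A}: scan cost=120, card=120
  {C}: scan cost=120, card=120
  {AB}: card=100; try (A,nl_idx)→900, (B,hash)→1640, (A,merge)→1860, (B,merge)→1880, (A,hash)→1880, (A,nl)→12100 …(+1); best=900 via (A,nl_idx)
  {AC}: card=600; try (A,nl_idx)→1560, (C,hash)→1920, (A,hash)→1920, (C,merge)→2040, (A,merge)→2040, (C,nl)→14520 …(+1); best=1560 via (A,nl_idx)
  {ABC}: card=500; try (C,merge)→2660, (C,hash)→2680, (B,hash)→3560, (B,merge)→8960, (C,nl)→12900, (B,nl)→61560; best=2660 via (C,merge)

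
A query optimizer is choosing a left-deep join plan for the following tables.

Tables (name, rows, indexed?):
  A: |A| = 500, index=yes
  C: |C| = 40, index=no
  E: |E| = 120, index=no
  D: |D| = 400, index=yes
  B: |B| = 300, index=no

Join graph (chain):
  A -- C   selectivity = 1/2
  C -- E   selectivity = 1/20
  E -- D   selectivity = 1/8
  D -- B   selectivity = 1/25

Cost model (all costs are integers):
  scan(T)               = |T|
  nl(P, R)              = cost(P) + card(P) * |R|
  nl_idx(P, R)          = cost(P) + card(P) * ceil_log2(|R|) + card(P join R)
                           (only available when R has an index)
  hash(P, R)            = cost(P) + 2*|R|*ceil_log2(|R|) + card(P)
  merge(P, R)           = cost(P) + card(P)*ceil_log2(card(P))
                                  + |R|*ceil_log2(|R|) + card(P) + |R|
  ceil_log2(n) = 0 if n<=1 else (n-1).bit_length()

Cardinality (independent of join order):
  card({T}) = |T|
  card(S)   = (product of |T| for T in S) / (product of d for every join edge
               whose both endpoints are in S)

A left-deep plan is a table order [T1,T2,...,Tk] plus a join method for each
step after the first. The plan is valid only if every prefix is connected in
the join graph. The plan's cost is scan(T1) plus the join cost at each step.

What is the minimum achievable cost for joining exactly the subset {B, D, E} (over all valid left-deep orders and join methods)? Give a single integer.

Selinger DP over subsets of {B,D,E}:
  {E}: scan cost=120, card=120
  {D}: scan cost=400, card=400
  {B}: scan cost=300, card=300
  {DE}: card=6000; try (E,hash)→2480, (D,merge)→5080, (E,merge)→5360, (D,nl_idx)→7200, (D,hash)→7440, (D,nl)→48120 …(+1); best=2480 via (E,hash)
  {BD}: card=4800; try (B,hash)→6200, (D,merge)→7300, (B,merge)→7400, (D,hash)→7800, (D,nl_idx)→7800, (D,nl)→120300 …(+1); best=6200 via (B,hash)
  {BDE}: card=72000; try (E,hash)→12680, (B,hash)→13880, (E,merge)→74360, (B,merge)→89480, (E,nl)→582200, (B,nl)→1802480; best=12680 via (E,hash)

12680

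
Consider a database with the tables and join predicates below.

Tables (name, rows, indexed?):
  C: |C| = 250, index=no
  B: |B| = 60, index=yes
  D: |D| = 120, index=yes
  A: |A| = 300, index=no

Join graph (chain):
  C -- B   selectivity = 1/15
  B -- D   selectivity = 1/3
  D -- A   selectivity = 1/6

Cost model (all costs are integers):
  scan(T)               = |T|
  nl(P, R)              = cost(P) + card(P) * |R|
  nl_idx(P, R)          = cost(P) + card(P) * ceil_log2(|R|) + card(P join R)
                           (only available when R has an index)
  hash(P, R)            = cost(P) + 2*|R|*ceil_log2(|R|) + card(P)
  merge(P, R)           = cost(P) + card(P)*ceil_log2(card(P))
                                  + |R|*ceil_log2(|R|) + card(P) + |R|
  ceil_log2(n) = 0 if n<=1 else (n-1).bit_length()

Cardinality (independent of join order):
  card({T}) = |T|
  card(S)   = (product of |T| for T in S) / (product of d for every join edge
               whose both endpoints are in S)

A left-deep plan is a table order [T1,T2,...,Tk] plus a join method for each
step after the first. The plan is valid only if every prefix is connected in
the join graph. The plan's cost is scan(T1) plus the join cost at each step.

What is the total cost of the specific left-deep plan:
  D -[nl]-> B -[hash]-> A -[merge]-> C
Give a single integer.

step 1: scan D: cost=120, card=120
step 2: join B via nl
    card(P join B) = 120*60/(3) = 2400
    cost = 120 + 120*60 = 7320
step 3: join A via hash
    card(P join A) = 2400*300/(6) = 120000
    cost = 7320 + 2*300*9 + 2400 = 15120
step 4: join C via merge
    card(P join C) = 120000*250/(15) = 2000000
    cost = 15120 + 120000*17 + 250*8 + 120000 + 250 = 2177370

2177370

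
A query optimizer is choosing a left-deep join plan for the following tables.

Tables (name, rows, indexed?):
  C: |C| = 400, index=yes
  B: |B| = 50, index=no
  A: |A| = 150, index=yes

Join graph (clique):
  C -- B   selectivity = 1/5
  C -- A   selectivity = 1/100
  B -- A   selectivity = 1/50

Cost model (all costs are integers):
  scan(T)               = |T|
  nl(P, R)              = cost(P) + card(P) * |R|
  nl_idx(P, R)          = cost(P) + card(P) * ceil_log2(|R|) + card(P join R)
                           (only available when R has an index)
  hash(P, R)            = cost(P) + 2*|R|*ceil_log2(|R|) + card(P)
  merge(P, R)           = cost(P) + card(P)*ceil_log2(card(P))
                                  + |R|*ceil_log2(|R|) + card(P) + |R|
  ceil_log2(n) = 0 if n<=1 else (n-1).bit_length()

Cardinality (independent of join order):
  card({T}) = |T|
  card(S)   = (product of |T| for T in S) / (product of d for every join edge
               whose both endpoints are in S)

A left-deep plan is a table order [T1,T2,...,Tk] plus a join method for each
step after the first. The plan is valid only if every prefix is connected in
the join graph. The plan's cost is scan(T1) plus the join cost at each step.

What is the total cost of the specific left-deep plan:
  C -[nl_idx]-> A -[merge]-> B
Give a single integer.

step 1: scan C: cost=400, card=400
step 2: join A via nl_idx
    card(P join A) = 400*150/(100) = 600
    cost = 400 + 400*8 + 600 = 4200
step 3: join B via merge
    card(P join B) = 600*50/(5*50) = 120
    cost = 4200 + 600*10 + 50*6 + 600 + 50 = 11150

11150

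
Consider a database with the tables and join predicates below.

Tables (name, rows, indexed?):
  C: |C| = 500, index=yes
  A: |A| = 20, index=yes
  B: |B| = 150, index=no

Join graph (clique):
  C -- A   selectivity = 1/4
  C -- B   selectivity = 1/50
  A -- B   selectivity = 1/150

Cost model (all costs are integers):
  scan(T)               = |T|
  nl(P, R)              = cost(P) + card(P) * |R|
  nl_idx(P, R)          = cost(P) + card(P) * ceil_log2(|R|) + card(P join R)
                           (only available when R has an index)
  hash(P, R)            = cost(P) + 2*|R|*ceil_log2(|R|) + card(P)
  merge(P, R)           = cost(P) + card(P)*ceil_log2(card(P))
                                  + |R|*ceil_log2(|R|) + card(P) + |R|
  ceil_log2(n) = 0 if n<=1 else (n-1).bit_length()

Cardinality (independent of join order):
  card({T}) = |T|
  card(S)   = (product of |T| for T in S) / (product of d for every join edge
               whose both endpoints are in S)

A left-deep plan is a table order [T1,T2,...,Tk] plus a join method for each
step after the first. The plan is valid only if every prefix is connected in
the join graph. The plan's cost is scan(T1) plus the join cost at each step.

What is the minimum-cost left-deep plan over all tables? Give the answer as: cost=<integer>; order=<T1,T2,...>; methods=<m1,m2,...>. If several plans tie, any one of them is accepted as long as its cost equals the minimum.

Selinger DP (subsets sized 1..n):
  {C}: scan cost=500, card=500
  {A}: scan cost=20, card=20
  {B}: scan cost=150, card=150
  {AC}: card=2500; try (A,hash)→1200, (C,nl_idx)→2700, (C,merge)→5140, (A,nl_idx)→5500, (A,merge)→5620, (C,hash)→9040 …(+2); best=1200 via (A,hash)
  {BC}: card=1500; try (C,nl_idx)→3000, (B,hash)→3400, (C,merge)→6500, (B,merge)→6850, (C,hash)→9300, (C,nl)→75150 …(+1); best=3000 via (C,nl_idx)
  {AB}: card=20; try (A,hash)→500, (A,nl_idx)→920, (B,merge)→1490, (A,merge)→1620, (B,hash)→2440, (B,nl)→3020 …(+1); best=500 via (A,hash)
  {ABC}: card=50; try (C,nl_idx)→730, (A,hash)→4700, (C,merge)→5620, (B,hash)→6100, (C,hash)→9520, (C,nl)→10500 …(+5); best=730 via (C,nl_idx)

cost=730; order=B,A,C; methods=hash,nl_idx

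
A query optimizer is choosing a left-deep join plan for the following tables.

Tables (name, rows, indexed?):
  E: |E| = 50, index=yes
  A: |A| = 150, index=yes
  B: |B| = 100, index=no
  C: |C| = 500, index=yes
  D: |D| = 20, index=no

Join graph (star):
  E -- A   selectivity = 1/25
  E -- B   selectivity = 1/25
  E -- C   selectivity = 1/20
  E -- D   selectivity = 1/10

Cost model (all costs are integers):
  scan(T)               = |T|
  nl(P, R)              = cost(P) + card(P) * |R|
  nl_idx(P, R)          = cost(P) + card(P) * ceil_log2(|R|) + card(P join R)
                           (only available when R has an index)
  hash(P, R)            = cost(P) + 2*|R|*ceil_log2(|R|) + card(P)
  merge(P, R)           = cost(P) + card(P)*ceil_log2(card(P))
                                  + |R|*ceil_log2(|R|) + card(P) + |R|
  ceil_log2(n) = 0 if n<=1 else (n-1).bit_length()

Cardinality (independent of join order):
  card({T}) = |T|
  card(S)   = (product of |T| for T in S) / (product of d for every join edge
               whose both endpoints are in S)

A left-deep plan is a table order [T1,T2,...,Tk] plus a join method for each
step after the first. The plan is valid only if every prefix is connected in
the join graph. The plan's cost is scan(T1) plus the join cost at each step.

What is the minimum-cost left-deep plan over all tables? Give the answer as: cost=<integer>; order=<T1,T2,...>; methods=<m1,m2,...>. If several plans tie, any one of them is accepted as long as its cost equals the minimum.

cost=14650; order=E,A,D,B,C; methods=nl_idx,hash,hash,hash

Selinger DP (subsets sized 1..n):
  {E}: scan cost=50, card=50
  {A}: scan cost=150, card=150
  {B}: scan cost=100, card=100
  {C}: scan cost=500, card=500
  {D}: scan cost=20, card=20
  {AE}: card=300; try (A,nl_idx)→750, (E,hash)→900, (E,nl_idx)→1350, (A,merge)→1750, (E,merge)→1850, (A,hash)→2500 …(+2); best=750 via (A,nl_idx)
  {BE}: card=200; try (E,hash)→800, (E,nl_idx)→900, (B,merge)→1200, (E,merge)→1250, (B,hash)→1500, (B,nl)→5050 …(+1); best=800 via (E,hash)
  {CE}: card=1250; try (E,hash)→1600, (C,nl_idx)→1750, (E,nl_idx)→4750, (C,merge)→5400, (E,merge)→5850, (C,hash)→9100 …(+2); best=1600 via (E,hash)
  {DE}: card=100; try (E,nl_idx)→240, (D,hash)→300, (E,merge)→490, (D,merge)→520, (E,hash)→640, (E,nl)→1020 …(+1); best=240 via (E,nl_idx)
  {ABE}: card=1200; try (B,hash)→2450, (A,hash)→3400, (A,nl_idx)→3600, (A,merge)→3950, (B,merge)→4550, (B,nl)→30750 …(+1); best=2450 via (B,hash)
  {ACE}: card=7500; try (A,hash)→5250, (C,merge)→8750, (C,hash)→10050, (C,nl_idx)→10950, (A,merge)→17950, (A,nl_idx)→19100 …(+2); best=5250 via (A,hash)
  {ADE}: card=600; try (D,hash)→1250, (A,nl_idx)→1640, (A,merge)→2390, (A,hash)→2740, (D,merge)→3870, (D,nl)→6750 …(+1); best=1250 via (D,hash)
  {BCE}: card=5000; try (B,hash)→4250, (C,merge)→7600, (C,nl_idx)→7600, (C,hash)→10000, (B,merge)→17400, (C,nl)→100800 …(+1); best=4250 via (B,hash)
  {BDE}: card=400; try (D,hash)→1200, (B,hash)→1740, (B,merge)→1840, (D,merge)→2720, (D,nl)→4800, (B,nl)→10240; best=1200 via (D,hash)
  {CDE}: card=2500; try (D,hash)→3050, (C,nl_idx)→3640, (C,merge)→6040, (C,hash)→9340, (D,merge)→16720, (D,nl)→26600 …(+1); best=3050 via (D,hash)
  {ABCE}: card=30000; try (A,hash)→11650, (C,hash)→12650, (B,hash)→14150, (C,merge)→21850, (C,nl_idx)→43250, (A,nl_idx)→74250 …(+5); best=11650 via (A,hash)
  {ABDE}: card=2400; try (B,hash)→3250, (D,hash)→3850, (A,hash)→4000, (A,merge)→6550, (A,nl_idx)→6800, (B,merge)→8650 …(+4); best=3250 via (B,hash)
  {ACDE}: card=15000; try (A,hash)→7950, (C,hash)→10850, (C,merge)→12850, (D,hash)→12950, (C,nl_idx)→21650, (A,merge)→36900 …(+5); best=7950 via (A,hash)
  {BCDE}: card=10000; try (B,hash)→6950, (D,hash)→9450, (C,merge)→10200, (C,hash)→10600, (C,nl_idx)→14800, (B,merge)→36350 …(+4); best=6950 via (B,hash)
  {ABCDE}: card=60000; try (C,hash)→14650, (A,hash)→19350, (B,hash)→24350, (C,merge)→39450, (D,hash)→41850, (C,nl_idx)→84850 …(+8); best=14650 via (C,hash)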